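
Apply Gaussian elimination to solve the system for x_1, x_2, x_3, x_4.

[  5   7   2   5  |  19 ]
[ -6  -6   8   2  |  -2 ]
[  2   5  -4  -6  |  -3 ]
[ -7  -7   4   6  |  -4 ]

Forward elimination on [A|b]:
R2 <- R2 - (-6/5)*R1:  [     0   12/5   52/5      8  104/5 ]
R3 <- R3 - (2/5)*R1:  [     0   11/5  -24/5     -8  -53/5 ]
R4 <- R4 - (-7/5)*R1:  [     0   14/5   34/5     13  113/5 ]
R3 <- R3 - (11/12)*R2:  [     0      0  -43/3  -46/3  -89/3 ]
R4 <- R4 - (7/6)*R2:  [     0      0  -16/3   11/3   -5/3 ]
R4 <- R4 - (16/43)*R3:  [      0       0       0  403/43  403/43 ]
Row echelon form:
[ 5     7      2       5  |      19 ]
[ 0  12/5   52/5       8  |   104/5 ]
[ 0     0  -43/3   -46/3  |   -89/3 ]
[ 0     0      0  403/43  |  403/43 ]
Back-substitution:
x_4 = (403/43) / (403/43) = 1
x_3 = (-89/3 - (-46/3)*(1)) / (-43/3) = 1
x_2 = (104/5 - (52/5)*(1) - (8)*(1)) / (12/5) = 1
x_1 = (19 - (7)*(1) - (2)*(1) - (5)*(1)) / 5 = 1

(1, 1, 1, 1)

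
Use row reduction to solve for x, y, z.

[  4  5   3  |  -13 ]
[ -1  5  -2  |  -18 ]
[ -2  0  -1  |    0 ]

(-1, -3, 2)

Forward elimination on [A|b]:
R2 <- R2 - (-1/4)*R1:  [     0   25/4   -5/4  -85/4 ]
R3 <- R3 - (-1/2)*R1:  [     0    5/2    1/2  -13/2 ]
R3 <- R3 - (2/5)*R2:  [ 0  0  1  2 ]
Row echelon form:
[ 4     5     3  |    -13 ]
[ 0  25/4  -5/4  |  -85/4 ]
[ 0     0     1  |      2 ]
Back-substitution:
z = (2) / 1 = 2
y = (-85/4 - (-5/4)*(2)) / (25/4) = -3
x = (-13 - (5)*(-3) - (3)*(2)) / 4 = -1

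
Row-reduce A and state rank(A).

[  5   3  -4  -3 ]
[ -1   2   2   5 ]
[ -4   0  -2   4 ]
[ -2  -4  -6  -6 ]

Row reduction:
R2 <- R2 - (-1/5)*R1:  [    0  13/5   6/5  22/5 ]
R3 <- R3 - (-4/5)*R1:  [     0   12/5  -26/5    8/5 ]
R4 <- R4 - (-2/5)*R1:  [     0  -14/5  -38/5  -36/5 ]
R3 <- R3 - (12/13)*R2:  [      0       0  -82/13  -32/13 ]
R4 <- R4 - (-14/13)*R2:  [      0       0  -82/13  -32/13 ]
R4 <- R4 - (1)*R3:  [ 0  0  0  0 ]
Row echelon form:
[ 5     3      -4      -3 ]
[ 0  13/5     6/5    22/5 ]
[ 0     0  -82/13  -32/13 ]
[ 0     0       0       0 ]
Nonzero rows / pivot columns: 3

rank(A) = 3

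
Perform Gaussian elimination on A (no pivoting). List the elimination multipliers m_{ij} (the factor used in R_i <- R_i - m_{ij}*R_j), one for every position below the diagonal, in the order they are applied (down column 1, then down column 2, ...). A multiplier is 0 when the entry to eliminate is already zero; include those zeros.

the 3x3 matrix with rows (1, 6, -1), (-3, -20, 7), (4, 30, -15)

multipliers: -3, 4, -3

Forward elimination:
R2 <- R2 - (-3)*R1:  [  0  -2   4 ]
R3 <- R3 - (4)*R1:  [   0    6  -11 ]
R3 <- R3 - (-3)*R2:  [ 0  0  1 ]
Multipliers (in order of application): m_{21} = -3, m_{31} = 4, m_{32} = -3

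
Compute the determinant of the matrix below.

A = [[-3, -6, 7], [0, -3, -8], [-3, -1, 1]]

det(A) = -174

Forward elimination:
R3 <- R3 - (1)*R1:  [  0   5  -6 ]
R3 <- R3 - (-5/3)*R2:  [     0      0  -58/3 ]
Upper-triangular form:
[ -3  -6      7 ]
[  0  -3     -8 ]
[  0   0  -58/3 ]
det(A) = (-1)^0 * (-3) * (-3) * (-58/3) = -174  (0 row swaps -> sign +1)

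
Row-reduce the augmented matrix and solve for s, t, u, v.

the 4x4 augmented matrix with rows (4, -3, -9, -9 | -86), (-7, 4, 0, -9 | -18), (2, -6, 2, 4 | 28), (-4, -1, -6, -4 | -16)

Forward elimination on [A|b]:
R2 <- R2 - (-7/4)*R1:  [      0    -5/4   -63/4   -99/4  -337/2 ]
R3 <- R3 - (1/2)*R1:  [    0  -9/2  13/2  17/2    71 ]
R4 <- R4 - (-1)*R1:  [    0    -4   -15   -13  -102 ]
R3 <- R3 - (18/5)*R2:  [      0       0   316/5   488/5  3388/5 ]
R4 <- R4 - (16/5)*R2:  [      0       0   177/5   331/5  2186/5 ]
R4 <- R4 - (177/316)*R3:  [       0        0        0   911/79  4555/79 ]
Row echelon form:
[ 4    -3     -9      -9  |      -86 ]
[ 0  -5/4  -63/4   -99/4  |   -337/2 ]
[ 0     0  316/5   488/5  |   3388/5 ]
[ 0     0      0  911/79  |  4555/79 ]
Back-substitution:
v = (4555/79) / (911/79) = 5
u = (3388/5 - (488/5)*(5)) / (316/5) = 3
t = (-337/2 - (-63/4)*(3) - (-99/4)*(5)) / (-5/4) = -2
s = (-86 - (-3)*(-2) - (-9)*(3) - (-9)*(5)) / 4 = -5

(-5, -2, 3, 5)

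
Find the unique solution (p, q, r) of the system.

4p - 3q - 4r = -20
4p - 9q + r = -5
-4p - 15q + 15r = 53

(-2, 0, 3)

Forward elimination on [A|b]:
R2 <- R2 - (1)*R1:  [  0  -6   5  15 ]
R3 <- R3 - (-1)*R1:  [   0  -18   11   33 ]
R3 <- R3 - (3)*R2:  [   0    0   -4  -12 ]
Row echelon form:
[ 4  -3  -4  |  -20 ]
[ 0  -6   5  |   15 ]
[ 0   0  -4  |  -12 ]
Back-substitution:
r = (-12) / -4 = 3
q = (15 - (5)*(3)) / -6 = 0
p = (-20 - (-3)*(0) - (-4)*(3)) / 4 = -2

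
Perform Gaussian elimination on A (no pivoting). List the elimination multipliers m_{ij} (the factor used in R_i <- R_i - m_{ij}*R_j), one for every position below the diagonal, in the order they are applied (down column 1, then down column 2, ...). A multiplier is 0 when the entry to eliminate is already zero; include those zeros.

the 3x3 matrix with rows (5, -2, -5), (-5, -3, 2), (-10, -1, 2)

Forward elimination:
R2 <- R2 - (-1)*R1:  [  0  -5  -3 ]
R3 <- R3 - (-2)*R1:  [  0  -5  -8 ]
R3 <- R3 - (1)*R2:  [  0   0  -5 ]
Multipliers (in order of application): m_{21} = -1, m_{31} = -2, m_{32} = 1

multipliers: -1, -2, 1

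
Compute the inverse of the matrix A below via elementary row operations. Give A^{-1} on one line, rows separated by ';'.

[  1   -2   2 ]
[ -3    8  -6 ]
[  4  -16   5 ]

inverse = [28/3 11/3 2/3; 3/2 1/2 0; -8/3 -4/3 -1/3]

Gauss-Jordan on [A | I]:
R2 <- R2 - (-3)*R1:  [ 0  2  0  |  3  1  0 ]
R3 <- R3 - (4)*R1:  [  0  -8  -3  |  -4   0   1 ]
R2 <- (1/2)*R2:  [   0    1    0  |  3/2  1/2    0 ]
R1 <- R1 - (-2)*R2:  [ 1  0  2  |  4  1  0 ]
R3 <- R3 - (-8)*R2:  [  0   0  -3  |   8   4   1 ]
R3 <- (1/-3)*R3:  [    0     0     1  |  -8/3  -4/3  -1/3 ]
R1 <- R1 - (2)*R3:  [    1     0     0  |  28/3  11/3   2/3 ]
Right block of [I | A^{-1}] is the inverse:
[ 28/3  11/3   2/3 ]
[  3/2   1/2     0 ]
[ -8/3  -4/3  -1/3 ]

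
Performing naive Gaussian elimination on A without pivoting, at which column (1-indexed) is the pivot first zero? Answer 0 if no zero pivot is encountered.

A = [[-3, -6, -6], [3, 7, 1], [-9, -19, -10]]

Naive forward elimination:
R2 <- R2 - (-1)*R1:  [  0   1  -5 ]
R3 <- R3 - (3)*R1:  [  0  -1   8 ]
R3 <- R3 - (-1)*R2:  [ 0  0  3 ]
All pivots nonzero; naive elimination completes without hitting a zero pivot.

first zero-pivot column = 0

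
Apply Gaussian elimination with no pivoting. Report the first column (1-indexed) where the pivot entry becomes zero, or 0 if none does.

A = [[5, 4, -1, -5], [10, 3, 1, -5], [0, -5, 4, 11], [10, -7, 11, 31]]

first zero-pivot column = 0

Naive forward elimination:
R2 <- R2 - (2)*R1:  [  0  -5   3   5 ]
R4 <- R4 - (2)*R1:  [   0  -15   13   41 ]
R3 <- R3 - (1)*R2:  [ 0  0  1  6 ]
R4 <- R4 - (3)*R2:  [  0   0   4  26 ]
R4 <- R4 - (4)*R3:  [ 0  0  0  2 ]
All pivots nonzero; naive elimination completes without hitting a zero pivot.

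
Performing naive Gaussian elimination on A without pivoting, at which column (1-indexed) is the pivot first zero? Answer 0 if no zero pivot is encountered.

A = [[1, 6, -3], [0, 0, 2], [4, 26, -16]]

Naive forward elimination:
R3 <- R3 - (4)*R1:  [  0   2  -4 ]
Matrix at this point:
[ 1  6  -3 ]
[ 0  0   2 ]
[ 0  2  -4 ]
Pivot entry (2,2) is zero but row 3 has 2 in column 2 -> naive elimination stops; a row interchange (e.g. R2 <-> R3) would be required here.

first zero-pivot column = 2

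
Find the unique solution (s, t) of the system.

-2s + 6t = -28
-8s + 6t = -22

Forward elimination on [A|b]:
R2 <- R2 - (4)*R1:  [   0  -18   90 ]
Row echelon form:
[ -2    6  |  -28 ]
[  0  -18  |   90 ]
Back-substitution:
t = (90) / -18 = -5
s = (-28 - (6)*(-5)) / -2 = -1

(-1, -5)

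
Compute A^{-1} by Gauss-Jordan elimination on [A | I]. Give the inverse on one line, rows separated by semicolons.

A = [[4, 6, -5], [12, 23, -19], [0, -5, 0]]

Gauss-Jordan on [A | I]:
R1 <- (1/4)*R1:  [    1   3/2  -5/4  |   1/4     0     0 ]
R2 <- R2 - (12)*R1:  [  0   5  -4  |  -3   1   0 ]
R2 <- (1/5)*R2:  [    0     1  -4/5  |  -3/5   1/5     0 ]
R1 <- R1 - (3/2)*R2:  [     1      0  -1/20  |  23/20  -3/10      0 ]
R3 <- R3 - (-5)*R2:  [  0   0  -4  |  -3   1   1 ]
R3 <- (1/-4)*R3:  [    0     0     1  |   3/4  -1/4  -1/4 ]
R1 <- R1 - (-1/20)*R3:  [     1      0      0  |  19/16  -5/16  -1/80 ]
R2 <- R2 - (-4/5)*R3:  [    0     1     0  |     0     0  -1/5 ]
Right block of [I | A^{-1}] is the inverse:
[ 19/16  -5/16  -1/80 ]
[     0      0   -1/5 ]
[   3/4   -1/4   -1/4 ]

inverse = [19/16 -5/16 -1/80; 0 0 -1/5; 3/4 -1/4 -1/4]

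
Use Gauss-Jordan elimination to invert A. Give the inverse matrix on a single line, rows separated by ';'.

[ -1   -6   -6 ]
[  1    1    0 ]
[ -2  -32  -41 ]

inverse = [41/25 54/25 -6/25; -41/25 -29/25 6/25; 6/5 4/5 -1/5]

Gauss-Jordan on [A | I]:
R1 <- (1/-1)*R1:  [  1   6   6  |  -1   0   0 ]
R2 <- R2 - (1)*R1:  [  0  -5  -6  |   1   1   0 ]
R3 <- R3 - (-2)*R1:  [   0  -20  -29  |   -2    0    1 ]
R2 <- (1/-5)*R2:  [    0     1   6/5  |  -1/5  -1/5     0 ]
R1 <- R1 - (6)*R2:  [    1     0  -6/5  |   1/5   6/5     0 ]
R3 <- R3 - (-20)*R2:  [  0   0  -5  |  -6  -4   1 ]
R3 <- (1/-5)*R3:  [    0     0     1  |   6/5   4/5  -1/5 ]
R1 <- R1 - (-6/5)*R3:  [     1      0      0  |  41/25  54/25  -6/25 ]
R2 <- R2 - (6/5)*R3:  [      0       1       0  |  -41/25  -29/25    6/25 ]
Right block of [I | A^{-1}] is the inverse:
[  41/25   54/25  -6/25 ]
[ -41/25  -29/25   6/25 ]
[    6/5     4/5   -1/5 ]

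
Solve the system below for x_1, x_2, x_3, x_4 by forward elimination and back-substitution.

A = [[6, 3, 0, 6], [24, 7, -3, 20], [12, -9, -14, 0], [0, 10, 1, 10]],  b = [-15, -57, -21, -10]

(-1, 1, 0, -2)

Forward elimination on [A|b]:
R2 <- R2 - (4)*R1:  [  0  -5  -3  -4   3 ]
R3 <- R3 - (2)*R1:  [   0  -15  -14  -12    9 ]
R3 <- R3 - (3)*R2:  [  0   0  -5   0   0 ]
R4 <- R4 - (-2)*R2:  [  0   0  -5   2  -4 ]
R4 <- R4 - (1)*R3:  [  0   0   0   2  -4 ]
Row echelon form:
[ 6   3   0   6  |  -15 ]
[ 0  -5  -3  -4  |    3 ]
[ 0   0  -5   0  |    0 ]
[ 0   0   0   2  |   -4 ]
Back-substitution:
x_4 = (-4) / 2 = -2
x_3 = (0) / -5 = 0
x_2 = (3 - (-3)*(0) - (-4)*(-2)) / -5 = 1
x_1 = (-15 - (3)*(1) - (6)*(-2)) / 6 = -1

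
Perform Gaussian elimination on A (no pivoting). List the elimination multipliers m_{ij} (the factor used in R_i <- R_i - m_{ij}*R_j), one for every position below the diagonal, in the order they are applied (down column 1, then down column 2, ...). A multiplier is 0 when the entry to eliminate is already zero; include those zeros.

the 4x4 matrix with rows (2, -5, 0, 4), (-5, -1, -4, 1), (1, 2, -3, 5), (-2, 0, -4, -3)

Forward elimination:
R2 <- R2 - (-5/2)*R1:  [     0  -27/2     -4     11 ]
R3 <- R3 - (1/2)*R1:  [   0  9/2   -3    3 ]
R4 <- R4 - (-1)*R1:  [  0  -5  -4   1 ]
R3 <- R3 - (-1/3)*R2:  [     0      0  -13/3   20/3 ]
R4 <- R4 - (10/27)*R2:  [      0       0  -68/27  -83/27 ]
R4 <- R4 - (68/117)*R3:  [       0        0        0  -271/39 ]
Multipliers (in order of application): m_{21} = -5/2, m_{31} = 1/2, m_{41} = -1, m_{32} = -1/3, m_{42} = 10/27, m_{43} = 68/117

multipliers: -5/2, 1/2, -1, -1/3, 10/27, 68/117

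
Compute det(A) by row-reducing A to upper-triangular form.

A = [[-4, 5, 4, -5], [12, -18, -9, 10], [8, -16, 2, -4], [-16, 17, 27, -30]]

det(A) = 144

Forward elimination:
R2 <- R2 - (-3)*R1:  [  0  -3   3  -5 ]
R3 <- R3 - (-2)*R1:  [   0   -6   10  -14 ]
R4 <- R4 - (4)*R1:  [   0   -3   11  -10 ]
R3 <- R3 - (2)*R2:  [  0   0   4  -4 ]
R4 <- R4 - (1)*R2:  [  0   0   8  -5 ]
R4 <- R4 - (2)*R3:  [ 0  0  0  3 ]
Upper-triangular form:
[ -4   5  4  -5 ]
[  0  -3  3  -5 ]
[  0   0  4  -4 ]
[  0   0  0   3 ]
det(A) = (-1)^0 * (-4) * (-3) * (4) * (3) = 144  (0 row swaps -> sign +1)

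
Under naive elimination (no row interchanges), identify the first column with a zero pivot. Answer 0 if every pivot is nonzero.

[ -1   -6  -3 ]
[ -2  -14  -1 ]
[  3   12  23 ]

Naive forward elimination:
R2 <- R2 - (2)*R1:  [  0  -2   5 ]
R3 <- R3 - (-3)*R1:  [  0  -6  14 ]
R3 <- R3 - (3)*R2:  [  0   0  -1 ]
All pivots nonzero; naive elimination completes without hitting a zero pivot.

first zero-pivot column = 0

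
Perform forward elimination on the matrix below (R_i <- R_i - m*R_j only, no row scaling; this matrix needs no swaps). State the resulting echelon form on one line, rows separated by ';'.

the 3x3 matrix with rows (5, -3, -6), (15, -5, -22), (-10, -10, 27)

REF = [5 -3 -6; 0 4 -4; 0 0 -1]

Forward elimination:
R2 <- R2 - (3)*R1:  [  0   4  -4 ]
R3 <- R3 - (-2)*R1:  [   0  -16   15 ]
R3 <- R3 - (-4)*R2:  [  0   0  -1 ]
Row echelon form:
[ 5  -3  -6 ]
[ 0   4  -4 ]
[ 0   0  -1 ]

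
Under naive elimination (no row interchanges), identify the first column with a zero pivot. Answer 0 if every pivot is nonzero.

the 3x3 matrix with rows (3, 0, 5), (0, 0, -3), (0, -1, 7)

first zero-pivot column = 2

Naive forward elimination:
Matrix at this point:
[ 3   0   5 ]
[ 0   0  -3 ]
[ 0  -1   7 ]
Pivot entry (2,2) is zero but row 3 has -1 in column 2 -> naive elimination stops; a row interchange (e.g. R2 <-> R3) would be required here.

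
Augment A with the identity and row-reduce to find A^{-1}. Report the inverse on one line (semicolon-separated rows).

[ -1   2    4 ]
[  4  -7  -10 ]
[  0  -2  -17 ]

Gauss-Jordan on [A | I]:
R1 <- (1/-1)*R1:  [  1  -2  -4  |  -1   0   0 ]
R2 <- R2 - (4)*R1:  [ 0  1  6  |  4  1  0 ]
R1 <- R1 - (-2)*R2:  [ 1  0  8  |  7  2  0 ]
R3 <- R3 - (-2)*R2:  [  0   0  -5  |   8   2   1 ]
R3 <- (1/-5)*R3:  [    0     0     1  |  -8/5  -2/5  -1/5 ]
R1 <- R1 - (8)*R3:  [    1     0     0  |  99/5  26/5   8/5 ]
R2 <- R2 - (6)*R3:  [    0     1     0  |  68/5  17/5   6/5 ]
Right block of [I | A^{-1}] is the inverse:
[ 99/5  26/5   8/5 ]
[ 68/5  17/5   6/5 ]
[ -8/5  -2/5  -1/5 ]

inverse = [99/5 26/5 8/5; 68/5 17/5 6/5; -8/5 -2/5 -1/5]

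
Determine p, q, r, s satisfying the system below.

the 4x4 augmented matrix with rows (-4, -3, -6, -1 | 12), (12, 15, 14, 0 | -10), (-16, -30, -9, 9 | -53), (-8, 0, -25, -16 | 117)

(5, 0, -5, -2)

Forward elimination on [A|b]:
R2 <- R2 - (-3)*R1:  [  0   6  -4  -3  26 ]
R3 <- R3 - (4)*R1:  [    0   -18    15    13  -101 ]
R4 <- R4 - (2)*R1:  [   0    6  -13  -14   93 ]
R3 <- R3 - (-3)*R2:  [   0    0    3    4  -23 ]
R4 <- R4 - (1)*R2:  [   0    0   -9  -11   67 ]
R4 <- R4 - (-3)*R3:  [  0   0   0   1  -2 ]
Row echelon form:
[ -4  -3  -6  -1  |   12 ]
[  0   6  -4  -3  |   26 ]
[  0   0   3   4  |  -23 ]
[  0   0   0   1  |   -2 ]
Back-substitution:
s = (-2) / 1 = -2
r = (-23 - (4)*(-2)) / 3 = -5
q = (26 - (-4)*(-5) - (-3)*(-2)) / 6 = 0
p = (12 - (-3)*(0) - (-6)*(-5) - (-1)*(-2)) / -4 = 5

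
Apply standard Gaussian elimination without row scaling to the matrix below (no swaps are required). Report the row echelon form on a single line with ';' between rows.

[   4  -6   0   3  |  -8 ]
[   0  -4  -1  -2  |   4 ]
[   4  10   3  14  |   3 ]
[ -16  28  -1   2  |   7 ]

REF = [4 -6 0 3 -8; 0 -4 -1 -2 4; 0 0 -1 3 27; 0 0 0 6 -75]

Forward elimination:
R3 <- R3 - (1)*R1:  [  0  16   3  11  11 ]
R4 <- R4 - (-4)*R1:  [   0    4   -1   14  -25 ]
R3 <- R3 - (-4)*R2:  [  0   0  -1   3  27 ]
R4 <- R4 - (-1)*R2:  [   0    0   -2   12  -21 ]
R4 <- R4 - (2)*R3:  [   0    0    0    6  -75 ]
Row echelon form:
[ 4  -6   0   3  |   -8 ]
[ 0  -4  -1  -2  |    4 ]
[ 0   0  -1   3  |   27 ]
[ 0   0   0   6  |  -75 ]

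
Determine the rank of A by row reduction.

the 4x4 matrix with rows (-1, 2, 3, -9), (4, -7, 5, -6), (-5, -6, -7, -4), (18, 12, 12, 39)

rank(A) = 3

Row reduction:
R2 <- R2 - (-4)*R1:  [   0    1   17  -42 ]
R3 <- R3 - (5)*R1:  [   0  -16  -22   41 ]
R4 <- R4 - (-18)*R1:  [    0    48    66  -123 ]
R3 <- R3 - (-16)*R2:  [    0     0   250  -631 ]
R4 <- R4 - (48)*R2:  [    0     0  -750  1893 ]
R4 <- R4 - (-3)*R3:  [ 0  0  0  0 ]
Row echelon form:
[ -1  2    3    -9 ]
[  0  1   17   -42 ]
[  0  0  250  -631 ]
[  0  0    0     0 ]
Nonzero rows / pivot columns: 3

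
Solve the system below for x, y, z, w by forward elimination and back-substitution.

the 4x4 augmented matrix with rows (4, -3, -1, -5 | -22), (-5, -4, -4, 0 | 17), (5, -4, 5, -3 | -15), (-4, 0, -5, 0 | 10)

Forward elimination on [A|b]:
R2 <- R2 - (-5/4)*R1:  [     0  -31/4  -21/4  -25/4  -21/2 ]
R3 <- R3 - (5/4)*R1:  [    0  -1/4  25/4  13/4  25/2 ]
R4 <- R4 - (-1)*R1:  [   0   -3   -6   -5  -12 ]
R3 <- R3 - (1/31)*R2:  [      0       0  199/31  107/31  398/31 ]
R4 <- R4 - (12/31)*R2:  [       0        0  -123/31   -80/31  -246/31 ]
R4 <- R4 - (-123/199)*R3:  [       0        0        0  -89/199        0 ]
Row echelon form:
[ 4     -3      -1       -5  |     -22 ]
[ 0  -31/4   -21/4    -25/4  |   -21/2 ]
[ 0      0  199/31   107/31  |  398/31 ]
[ 0      0       0  -89/199  |       0 ]
Back-substitution:
w = (0) / (-89/199) = 0
z = (398/31 - (107/31)*(0)) / (199/31) = 2
y = (-21/2 - (-21/4)*(2) - (-25/4)*(0)) / (-31/4) = 0
x = (-22 - (-3)*(0) - (-1)*(2) - (-5)*(0)) / 4 = -5

(-5, 0, 2, 0)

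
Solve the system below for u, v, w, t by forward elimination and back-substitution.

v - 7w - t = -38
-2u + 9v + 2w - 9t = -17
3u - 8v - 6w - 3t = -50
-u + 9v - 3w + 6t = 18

Forward elimination on [A|b]:
R1 <-> R2   (pivot in column 1 was zero)
[ -2   9   2  -9  -17 ]
[  0   1  -7  -1  -38 ]
[  3  -8  -6  -3  -50 ]
[ -1   9  -3   6   18 ]
R3 <- R3 - (-3/2)*R1:  [      0    11/2      -3   -33/2  -151/2 ]
R4 <- R4 - (1/2)*R1:  [    0   9/2    -4  21/2  53/2 ]
R3 <- R3 - (11/2)*R2:  [     0      0   71/2    -11  267/2 ]
R4 <- R4 - (9/2)*R2:  [     0      0   55/2     15  395/2 ]
R4 <- R4 - (55/71)*R3:  [       0        0        0  1670/71  6680/71 ]
Row echelon form:
[ -2  9     2       -9  |      -17 ]
[  0  1    -7       -1  |      -38 ]
[  0  0  71/2      -11  |    267/2 ]
[  0  0     0  1670/71  |  6680/71 ]
Back-substitution:
t = (6680/71) / (1670/71) = 4
w = (267/2 - (-11)*(4)) / (71/2) = 5
v = (-38 - (-7)*(5) - (-1)*(4)) / 1 = 1
u = (-17 - (9)*(1) - (2)*(5) - (-9)*(4)) / -2 = 0

(0, 1, 5, 4)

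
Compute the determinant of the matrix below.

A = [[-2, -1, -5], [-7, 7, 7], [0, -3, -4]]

det(A) = -63

Forward elimination:
R2 <- R2 - (7/2)*R1:  [    0  21/2  49/2 ]
R3 <- R3 - (-2/7)*R2:  [ 0  0  3 ]
Upper-triangular form:
[ -2    -1    -5 ]
[  0  21/2  49/2 ]
[  0     0     3 ]
det(A) = (-1)^0 * (-2) * (21/2) * (3) = -63  (0 row swaps -> sign +1)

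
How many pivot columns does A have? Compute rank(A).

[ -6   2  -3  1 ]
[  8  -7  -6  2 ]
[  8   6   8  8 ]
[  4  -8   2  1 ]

rank(A) = 4

Row reduction:
R2 <- R2 - (-4/3)*R1:  [     0  -13/3    -10   10/3 ]
R3 <- R3 - (-4/3)*R1:  [    0  26/3     4  28/3 ]
R4 <- R4 - (-2/3)*R1:  [     0  -20/3      0    5/3 ]
R3 <- R3 - (-2)*R2:  [   0    0  -16   16 ]
R4 <- R4 - (20/13)*R2:  [      0       0  200/13  -45/13 ]
R4 <- R4 - (-25/26)*R3:  [      0       0       0  155/13 ]
Row echelon form:
[ -6      2   -3       1 ]
[  0  -13/3  -10    10/3 ]
[  0      0  -16      16 ]
[  0      0    0  155/13 ]
Nonzero rows / pivot columns: 4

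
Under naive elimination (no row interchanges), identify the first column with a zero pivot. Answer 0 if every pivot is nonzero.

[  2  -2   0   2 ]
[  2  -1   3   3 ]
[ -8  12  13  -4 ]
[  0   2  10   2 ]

Naive forward elimination:
R2 <- R2 - (1)*R1:  [ 0  1  3  1 ]
R3 <- R3 - (-4)*R1:  [  0   4  13   4 ]
R3 <- R3 - (4)*R2:  [ 0  0  1  0 ]
R4 <- R4 - (2)*R2:  [ 0  0  4  0 ]
R4 <- R4 - (4)*R3:  [ 0  0  0  0 ]
Matrix at this point:
[ 2  -2  0  2 ]
[ 0   1  3  1 ]
[ 0   0  1  0 ]
[ 0   0  0  0 ]
Pivot entry (4,4) in the last row is zero and there are no rows below to swap with -> zero pivot in column 4 (A is singular).

first zero-pivot column = 4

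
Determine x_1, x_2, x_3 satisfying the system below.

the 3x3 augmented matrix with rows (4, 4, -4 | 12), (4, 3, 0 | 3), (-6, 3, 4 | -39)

(3, -3, -3)

Forward elimination on [A|b]:
R2 <- R2 - (1)*R1:  [  0  -1   4  -9 ]
R3 <- R3 - (-3/2)*R1:  [   0    9   -2  -21 ]
R3 <- R3 - (-9)*R2:  [    0     0    34  -102 ]
Row echelon form:
[ 4   4  -4  |    12 ]
[ 0  -1   4  |    -9 ]
[ 0   0  34  |  -102 ]
Back-substitution:
x_3 = (-102) / 34 = -3
x_2 = (-9 - (4)*(-3)) / -1 = -3
x_1 = (12 - (4)*(-3) - (-4)*(-3)) / 4 = 3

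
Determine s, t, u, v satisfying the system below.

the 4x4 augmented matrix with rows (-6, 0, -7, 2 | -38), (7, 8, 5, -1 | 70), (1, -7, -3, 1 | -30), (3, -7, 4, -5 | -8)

(4, 4, 2, 0)

Forward elimination on [A|b]:
R2 <- R2 - (-7/6)*R1:  [     0      8  -19/6    4/3   77/3 ]
R3 <- R3 - (-1/6)*R1:  [      0      -7   -25/6     4/3  -109/3 ]
R4 <- R4 - (-1/2)*R1:  [   0   -7  1/2   -4  -27 ]
R3 <- R3 - (-7/8)*R2:  [       0        0  -111/16      5/2   -111/8 ]
R4 <- R4 - (-7/8)*R2:  [       0        0  -109/48    -17/6  -109/24 ]
R4 <- R4 - (109/333)*R3:  [         0          0          0  -1216/333          0 ]
Row echelon form:
[ -6  0       -7          2  |     -38 ]
[  0  8    -19/6        4/3  |    77/3 ]
[  0  0  -111/16        5/2  |  -111/8 ]
[  0  0        0  -1216/333  |       0 ]
Back-substitution:
v = (0) / (-1216/333) = 0
u = (-111/8 - (5/2)*(0)) / (-111/16) = 2
t = (77/3 - (-19/6)*(2) - (4/3)*(0)) / 8 = 4
s = (-38 - (-7)*(2) - (2)*(0)) / -6 = 4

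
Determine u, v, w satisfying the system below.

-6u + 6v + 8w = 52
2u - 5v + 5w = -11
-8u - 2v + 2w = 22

(-3, 3, 2)

Forward elimination on [A|b]:
R2 <- R2 - (-1/3)*R1:  [    0    -3  23/3  19/3 ]
R3 <- R3 - (4/3)*R1:  [      0     -10   -26/3  -142/3 ]
R3 <- R3 - (10/3)*R2:  [      0       0  -308/9  -616/9 ]
Row echelon form:
[ -6   6       8  |      52 ]
[  0  -3    23/3  |    19/3 ]
[  0   0  -308/9  |  -616/9 ]
Back-substitution:
w = (-616/9) / (-308/9) = 2
v = (19/3 - (23/3)*(2)) / -3 = 3
u = (52 - (6)*(3) - (8)*(2)) / -6 = -3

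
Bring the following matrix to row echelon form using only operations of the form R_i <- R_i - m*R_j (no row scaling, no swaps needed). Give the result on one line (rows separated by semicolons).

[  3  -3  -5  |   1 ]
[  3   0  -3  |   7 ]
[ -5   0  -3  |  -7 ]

Forward elimination:
R2 <- R2 - (1)*R1:  [ 0  3  2  6 ]
R3 <- R3 - (-5/3)*R1:  [     0     -5  -34/3  -16/3 ]
R3 <- R3 - (-5/3)*R2:  [    0     0    -8  14/3 ]
Row echelon form:
[ 3  -3  -5  |     1 ]
[ 0   3   2  |     6 ]
[ 0   0  -8  |  14/3 ]

REF = [3 -3 -5 1; 0 3 2 6; 0 0 -8 14/3]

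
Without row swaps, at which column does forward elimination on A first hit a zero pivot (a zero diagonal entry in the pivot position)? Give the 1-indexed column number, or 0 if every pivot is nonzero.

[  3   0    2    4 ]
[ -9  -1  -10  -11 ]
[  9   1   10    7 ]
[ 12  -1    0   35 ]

first zero-pivot column = 3

Naive forward elimination:
R2 <- R2 - (-3)*R1:  [  0  -1  -4   1 ]
R3 <- R3 - (3)*R1:  [  0   1   4  -5 ]
R4 <- R4 - (4)*R1:  [  0  -1  -8  19 ]
R3 <- R3 - (-1)*R2:  [  0   0   0  -4 ]
R4 <- R4 - (1)*R2:  [  0   0  -4  18 ]
Matrix at this point:
[ 3   0   2   4 ]
[ 0  -1  -4   1 ]
[ 0   0   0  -4 ]
[ 0   0  -4  18 ]
Pivot entry (3,3) is zero but row 4 has -4 in column 3 -> naive elimination stops; a row interchange (e.g. R3 <-> R4) would be required here.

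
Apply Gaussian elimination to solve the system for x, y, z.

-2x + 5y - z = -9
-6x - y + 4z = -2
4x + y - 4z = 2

Forward elimination on [A|b]:
R2 <- R2 - (3)*R1:  [   0  -16    7   25 ]
R3 <- R3 - (-2)*R1:  [   0   11   -6  -16 ]
R3 <- R3 - (-11/16)*R2:  [      0       0  -19/16   19/16 ]
Row echelon form:
[ -2    5      -1  |     -9 ]
[  0  -16       7  |     25 ]
[  0    0  -19/16  |  19/16 ]
Back-substitution:
z = (19/16) / (-19/16) = -1
y = (25 - (7)*(-1)) / -16 = -2
x = (-9 - (5)*(-2) - (-1)*(-1)) / -2 = 0

(0, -2, -1)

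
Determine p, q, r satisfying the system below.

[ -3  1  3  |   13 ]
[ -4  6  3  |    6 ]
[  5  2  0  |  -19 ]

Forward elimination on [A|b]:
R2 <- R2 - (4/3)*R1:  [     0   14/3     -1  -34/3 ]
R3 <- R3 - (-5/3)*R1:  [    0  11/3     5   8/3 ]
R3 <- R3 - (11/14)*R2:  [     0      0  81/14   81/7 ]
Row echelon form:
[ -3     1      3  |     13 ]
[  0  14/3     -1  |  -34/3 ]
[  0     0  81/14  |   81/7 ]
Back-substitution:
r = (81/7) / (81/14) = 2
q = (-34/3 - (-1)*(2)) / (14/3) = -2
p = (13 - (1)*(-2) - (3)*(2)) / -3 = -3

(-3, -2, 2)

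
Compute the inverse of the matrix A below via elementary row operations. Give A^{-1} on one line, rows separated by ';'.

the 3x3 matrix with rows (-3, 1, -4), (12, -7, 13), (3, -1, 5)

Gauss-Jordan on [A | I]:
R1 <- (1/-3)*R1:  [    1  -1/3   4/3  |  -1/3     0     0 ]
R2 <- R2 - (12)*R1:  [  0  -3  -3  |   4   1   0 ]
R3 <- R3 - (3)*R1:  [ 0  0  1  |  1  0  1 ]
R2 <- (1/-3)*R2:  [    0     1     1  |  -4/3  -1/3     0 ]
R1 <- R1 - (-1/3)*R2:  [    1     0   5/3  |  -7/9  -1/9     0 ]
R1 <- R1 - (5/3)*R3:  [     1      0      0  |  -22/9   -1/9   -5/3 ]
R2 <- R2 - (1)*R3:  [    0     1     0  |  -7/3  -1/3    -1 ]
Right block of [I | A^{-1}] is the inverse:
[ -22/9  -1/9  -5/3 ]
[  -7/3  -1/3    -1 ]
[     1     0     1 ]

inverse = [-22/9 -1/9 -5/3; -7/3 -1/3 -1; 1 0 1]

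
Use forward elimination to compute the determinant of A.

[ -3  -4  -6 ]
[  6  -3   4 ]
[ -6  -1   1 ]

Forward elimination:
R2 <- R2 - (-2)*R1:  [   0  -11   -8 ]
R3 <- R3 - (2)*R1:  [  0   7  13 ]
R3 <- R3 - (-7/11)*R2:  [     0      0  87/11 ]
Upper-triangular form:
[ -3   -4     -6 ]
[  0  -11     -8 ]
[  0    0  87/11 ]
det(A) = (-1)^0 * (-3) * (-11) * (87/11) = 261  (0 row swaps -> sign +1)

det(A) = 261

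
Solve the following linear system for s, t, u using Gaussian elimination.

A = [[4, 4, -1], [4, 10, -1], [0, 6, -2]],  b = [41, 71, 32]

Forward elimination on [A|b]:
R2 <- R2 - (1)*R1:  [  0   6   0  30 ]
R3 <- R3 - (1)*R2:  [  0   0  -2   2 ]
Row echelon form:
[ 4  4  -1  |  41 ]
[ 0  6   0  |  30 ]
[ 0  0  -2  |   2 ]
Back-substitution:
u = (2) / -2 = -1
t = (30) / 6 = 5
s = (41 - (4)*(5) - (-1)*(-1)) / 4 = 5

(5, 5, -1)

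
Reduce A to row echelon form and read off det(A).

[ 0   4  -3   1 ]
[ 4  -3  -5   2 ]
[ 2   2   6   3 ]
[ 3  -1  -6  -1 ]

Forward elimination:
R1 <-> R2   (pivot in column 1 was zero)
[ 4  -3  -5   2 ]
[ 0   4  -3   1 ]
[ 2   2   6   3 ]
[ 3  -1  -6  -1 ]
R3 <- R3 - (1/2)*R1:  [    0   7/2  17/2     2 ]
R4 <- R4 - (3/4)*R1:  [    0   5/4  -9/4  -5/2 ]
R3 <- R3 - (7/8)*R2:  [    0     0  89/8   9/8 ]
R4 <- R4 - (5/16)*R2:  [      0       0  -21/16  -45/16 ]
R4 <- R4 - (-21/178)*R3:  [        0         0         0  -477/178 ]
Upper-triangular form:
[ 4  -3    -5         2 ]
[ 0   4    -3         1 ]
[ 0   0  89/8       9/8 ]
[ 0   0     0  -477/178 ]
det(A) = (-1)^1 * (4) * (4) * (89/8) * (-477/178) = 477  (1 row swap -> sign -1)

det(A) = 477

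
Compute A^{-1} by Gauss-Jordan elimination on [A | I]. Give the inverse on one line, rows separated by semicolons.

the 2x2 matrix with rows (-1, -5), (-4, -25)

Gauss-Jordan on [A | I]:
R1 <- (1/-1)*R1:  [  1   5  |  -1   0 ]
R2 <- R2 - (-4)*R1:  [  0  -5  |  -4   1 ]
R2 <- (1/-5)*R2:  [    0     1  |   4/5  -1/5 ]
R1 <- R1 - (5)*R2:  [  1   0  |  -5   1 ]
Right block of [I | A^{-1}] is the inverse:
[  -5     1 ]
[ 4/5  -1/5 ]

inverse = [-5 1; 4/5 -1/5]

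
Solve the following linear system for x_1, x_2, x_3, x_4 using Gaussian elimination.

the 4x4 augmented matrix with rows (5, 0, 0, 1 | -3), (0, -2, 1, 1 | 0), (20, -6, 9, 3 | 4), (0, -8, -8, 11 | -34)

(-1, 3, 4, 2)

Forward elimination on [A|b]:
R3 <- R3 - (4)*R1:  [  0  -6   9  -1  16 ]
R3 <- R3 - (3)*R2:  [  0   0   6  -4  16 ]
R4 <- R4 - (4)*R2:  [   0    0  -12    7  -34 ]
R4 <- R4 - (-2)*R3:  [  0   0   0  -1  -2 ]
Row echelon form:
[ 5   0  0   1  |  -3 ]
[ 0  -2  1   1  |   0 ]
[ 0   0  6  -4  |  16 ]
[ 0   0  0  -1  |  -2 ]
Back-substitution:
x_4 = (-2) / -1 = 2
x_3 = (16 - (-4)*(2)) / 6 = 4
x_2 = (0 - (1)*(4) - (1)*(2)) / -2 = 3
x_1 = (-3 - (1)*(2)) / 5 = -1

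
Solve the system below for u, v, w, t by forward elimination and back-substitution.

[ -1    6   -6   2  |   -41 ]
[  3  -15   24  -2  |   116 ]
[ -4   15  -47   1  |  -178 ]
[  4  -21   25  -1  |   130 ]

(-3, -3, 3, -4)

Forward elimination on [A|b]:
R2 <- R2 - (-3)*R1:  [  0   3   6   4  -7 ]
R3 <- R3 - (4)*R1:  [   0   -9  -23   -7  -14 ]
R4 <- R4 - (-4)*R1:  [   0    3    1    7  -34 ]
R3 <- R3 - (-3)*R2:  [   0    0   -5    5  -35 ]
R4 <- R4 - (1)*R2:  [   0    0   -5    3  -27 ]
R4 <- R4 - (1)*R3:  [  0   0   0  -2   8 ]
Row echelon form:
[ -1  6  -6   2  |  -41 ]
[  0  3   6   4  |   -7 ]
[  0  0  -5   5  |  -35 ]
[  0  0   0  -2  |    8 ]
Back-substitution:
t = (8) / -2 = -4
w = (-35 - (5)*(-4)) / -5 = 3
v = (-7 - (6)*(3) - (4)*(-4)) / 3 = -3
u = (-41 - (6)*(-3) - (-6)*(3) - (2)*(-4)) / -1 = -3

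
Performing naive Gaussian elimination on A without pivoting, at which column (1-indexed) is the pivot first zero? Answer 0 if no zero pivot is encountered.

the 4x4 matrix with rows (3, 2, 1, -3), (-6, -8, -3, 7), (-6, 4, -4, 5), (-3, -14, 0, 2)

first zero-pivot column = 0

Naive forward elimination:
R2 <- R2 - (-2)*R1:  [  0  -4  -1   1 ]
R3 <- R3 - (-2)*R1:  [  0   8  -2  -1 ]
R4 <- R4 - (-1)*R1:  [   0  -12    1   -1 ]
R3 <- R3 - (-2)*R2:  [  0   0  -4   1 ]
R4 <- R4 - (3)*R2:  [  0   0   4  -4 ]
R4 <- R4 - (-1)*R3:  [  0   0   0  -3 ]
All pivots nonzero; naive elimination completes without hitting a zero pivot.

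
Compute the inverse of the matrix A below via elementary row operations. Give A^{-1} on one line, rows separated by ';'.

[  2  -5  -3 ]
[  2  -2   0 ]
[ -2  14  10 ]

inverse = [5/3 -2/3 1/2; 5/3 -7/6 1/2; -2 3/2 -1/2]

Gauss-Jordan on [A | I]:
R1 <- (1/2)*R1:  [    1  -5/2  -3/2  |   1/2     0     0 ]
R2 <- R2 - (2)*R1:  [  0   3   3  |  -1   1   0 ]
R3 <- R3 - (-2)*R1:  [ 0  9  7  |  1  0  1 ]
R2 <- (1/3)*R2:  [    0     1     1  |  -1/3   1/3     0 ]
R1 <- R1 - (-5/2)*R2:  [    1     0     1  |  -1/3   5/6     0 ]
R3 <- R3 - (9)*R2:  [  0   0  -2  |   4  -3   1 ]
R3 <- (1/-2)*R3:  [    0     0     1  |    -2   3/2  -1/2 ]
R1 <- R1 - (1)*R3:  [    1     0     0  |   5/3  -2/3   1/2 ]
R2 <- R2 - (1)*R3:  [    0     1     0  |   5/3  -7/6   1/2 ]
Right block of [I | A^{-1}] is the inverse:
[ 5/3  -2/3   1/2 ]
[ 5/3  -7/6   1/2 ]
[  -2   3/2  -1/2 ]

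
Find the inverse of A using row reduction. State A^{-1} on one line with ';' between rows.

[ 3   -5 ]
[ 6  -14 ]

Gauss-Jordan on [A | I]:
R1 <- (1/3)*R1:  [    1  -5/3  |   1/3     0 ]
R2 <- R2 - (6)*R1:  [  0  -4  |  -2   1 ]
R2 <- (1/-4)*R2:  [    0     1  |   1/2  -1/4 ]
R1 <- R1 - (-5/3)*R2:  [     1      0  |    7/6  -5/12 ]
Right block of [I | A^{-1}] is the inverse:
[ 7/6  -5/12 ]
[ 1/2   -1/4 ]

inverse = [7/6 -5/12; 1/2 -1/4]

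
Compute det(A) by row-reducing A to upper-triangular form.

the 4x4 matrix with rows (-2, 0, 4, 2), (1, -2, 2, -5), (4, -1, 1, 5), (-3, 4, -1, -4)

Forward elimination:
R2 <- R2 - (-1/2)*R1:  [  0  -2   4  -4 ]
R3 <- R3 - (-2)*R1:  [  0  -1   9   9 ]
R4 <- R4 - (3/2)*R1:  [  0   4  -7  -7 ]
R3 <- R3 - (1/2)*R2:  [  0   0   7  11 ]
R4 <- R4 - (-2)*R2:  [   0    0    1  -15 ]
R4 <- R4 - (1/7)*R3:  [      0       0       0  -116/7 ]
Upper-triangular form:
[ -2   0  4       2 ]
[  0  -2  4      -4 ]
[  0   0  7      11 ]
[  0   0  0  -116/7 ]
det(A) = (-1)^0 * (-2) * (-2) * (7) * (-116/7) = -464  (0 row swaps -> sign +1)

det(A) = -464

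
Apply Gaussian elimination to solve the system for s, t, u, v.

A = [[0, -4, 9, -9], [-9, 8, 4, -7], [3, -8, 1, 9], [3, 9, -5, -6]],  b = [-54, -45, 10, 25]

(2, 0, -5, 1)

Forward elimination on [A|b]:
R1 <-> R2   (pivot in column 1 was zero)
[ -9   8   4  -7  -45 ]
[  0  -4   9  -9  -54 ]
[  3  -8   1   9   10 ]
[  3   9  -5  -6   25 ]
R3 <- R3 - (-1/3)*R1:  [     0  -16/3    7/3   20/3     -5 ]
R4 <- R4 - (-1/3)*R1:  [     0   35/3  -11/3  -25/3     10 ]
R3 <- R3 - (4/3)*R2:  [     0      0  -29/3   56/3     67 ]
R4 <- R4 - (-35/12)*R2:  [       0        0   271/12  -415/12   -295/2 ]
R4 <- R4 - (-271/116)*R3:  [        0         0         0  1047/116  1047/116 ]
Row echelon form:
[ -9   8      4        -7  |       -45 ]
[  0  -4      9        -9  |       -54 ]
[  0   0  -29/3      56/3  |        67 ]
[  0   0      0  1047/116  |  1047/116 ]
Back-substitution:
v = (1047/116) / (1047/116) = 1
u = (67 - (56/3)*(1)) / (-29/3) = -5
t = (-54 - (9)*(-5) - (-9)*(1)) / -4 = 0
s = (-45 - (8)*(0) - (4)*(-5) - (-7)*(1)) / -9 = 2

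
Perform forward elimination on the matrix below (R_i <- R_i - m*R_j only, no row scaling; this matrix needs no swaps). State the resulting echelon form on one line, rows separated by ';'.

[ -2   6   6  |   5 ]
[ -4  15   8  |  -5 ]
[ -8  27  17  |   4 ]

REF = [-2 6 6 5; 0 3 -4 -15; 0 0 -3 -1]

Forward elimination:
R2 <- R2 - (2)*R1:  [   0    3   -4  -15 ]
R3 <- R3 - (4)*R1:  [   0    3   -7  -16 ]
R3 <- R3 - (1)*R2:  [  0   0  -3  -1 ]
Row echelon form:
[ -2  6   6  |    5 ]
[  0  3  -4  |  -15 ]
[  0  0  -3  |   -1 ]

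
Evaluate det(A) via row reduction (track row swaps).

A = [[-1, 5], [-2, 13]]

Forward elimination:
R2 <- R2 - (2)*R1:  [ 0  3 ]
Upper-triangular form:
[ -1  5 ]
[  0  3 ]
det(A) = (-1)^0 * (-1) * (3) = -3  (0 row swaps -> sign +1)

det(A) = -3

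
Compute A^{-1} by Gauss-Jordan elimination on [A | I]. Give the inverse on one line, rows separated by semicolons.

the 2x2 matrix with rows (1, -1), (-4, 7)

inverse = [7/3 1/3; 4/3 1/3]

Gauss-Jordan on [A | I]:
R2 <- R2 - (-4)*R1:  [ 0  3  |  4  1 ]
R2 <- (1/3)*R2:  [   0    1  |  4/3  1/3 ]
R1 <- R1 - (-1)*R2:  [   1    0  |  7/3  1/3 ]
Right block of [I | A^{-1}] is the inverse:
[ 7/3  1/3 ]
[ 4/3  1/3 ]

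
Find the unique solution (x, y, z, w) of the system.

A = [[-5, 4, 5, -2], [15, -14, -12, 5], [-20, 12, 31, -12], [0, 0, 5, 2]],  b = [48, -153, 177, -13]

(-5, 5, -1, -4)

Forward elimination on [A|b]:
R2 <- R2 - (-3)*R1:  [  0  -2   3  -1  -9 ]
R3 <- R3 - (4)*R1:  [   0   -4   11   -4  -15 ]
R3 <- R3 - (2)*R2:  [  0   0   5  -2   3 ]
R4 <- R4 - (1)*R3:  [   0    0    0    4  -16 ]
Row echelon form:
[ -5   4  5  -2  |   48 ]
[  0  -2  3  -1  |   -9 ]
[  0   0  5  -2  |    3 ]
[  0   0  0   4  |  -16 ]
Back-substitution:
w = (-16) / 4 = -4
z = (3 - (-2)*(-4)) / 5 = -1
y = (-9 - (3)*(-1) - (-1)*(-4)) / -2 = 5
x = (48 - (4)*(5) - (5)*(-1) - (-2)*(-4)) / -5 = -5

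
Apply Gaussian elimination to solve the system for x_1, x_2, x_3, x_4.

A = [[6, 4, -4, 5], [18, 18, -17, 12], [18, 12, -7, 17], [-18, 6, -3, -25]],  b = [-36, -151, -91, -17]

(4, -5, 5, -4)

Forward elimination on [A|b]:
R2 <- R2 - (3)*R1:  [   0    6   -5   -3  -43 ]
R3 <- R3 - (3)*R1:  [  0   0   5   2  17 ]
R4 <- R4 - (-3)*R1:  [    0    18   -15   -10  -125 ]
R4 <- R4 - (3)*R2:  [  0   0   0  -1   4 ]
Row echelon form:
[ 6  4  -4   5  |  -36 ]
[ 0  6  -5  -3  |  -43 ]
[ 0  0   5   2  |   17 ]
[ 0  0   0  -1  |    4 ]
Back-substitution:
x_4 = (4) / -1 = -4
x_3 = (17 - (2)*(-4)) / 5 = 5
x_2 = (-43 - (-5)*(5) - (-3)*(-4)) / 6 = -5
x_1 = (-36 - (4)*(-5) - (-4)*(5) - (5)*(-4)) / 6 = 4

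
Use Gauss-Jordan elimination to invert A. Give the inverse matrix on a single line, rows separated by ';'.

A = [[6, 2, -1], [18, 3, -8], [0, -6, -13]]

Gauss-Jordan on [A | I]:
R1 <- (1/6)*R1:  [    1   1/3  -1/6  |   1/6     0     0 ]
R2 <- R2 - (18)*R1:  [  0  -3  -5  |  -3   1   0 ]
R2 <- (1/-3)*R2:  [    0     1   5/3  |     1  -1/3     0 ]
R1 <- R1 - (1/3)*R2:  [      1       0  -13/18  |    -1/6     1/9       0 ]
R3 <- R3 - (-6)*R2:  [  0   0  -3  |   6  -2   1 ]
R3 <- (1/-3)*R3:  [    0     0     1  |    -2   2/3  -1/3 ]
R1 <- R1 - (-13/18)*R3:  [      1       0       0  |  -29/18   16/27  -13/54 ]
R2 <- R2 - (5/3)*R3:  [     0      1      0  |   13/3  -13/9    5/9 ]
Right block of [I | A^{-1}] is the inverse:
[ -29/18  16/27  -13/54 ]
[   13/3  -13/9     5/9 ]
[     -2    2/3    -1/3 ]

inverse = [-29/18 16/27 -13/54; 13/3 -13/9 5/9; -2 2/3 -1/3]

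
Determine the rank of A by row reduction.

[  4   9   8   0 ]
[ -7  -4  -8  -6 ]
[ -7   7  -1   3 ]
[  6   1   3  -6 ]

Row reduction:
R2 <- R2 - (-7/4)*R1:  [    0  47/4     6    -6 ]
R3 <- R3 - (-7/4)*R1:  [    0  91/4    13     3 ]
R4 <- R4 - (3/2)*R1:  [     0  -25/2     -9     -6 ]
R3 <- R3 - (91/47)*R2:  [      0       0   65/47  687/47 ]
R4 <- R4 - (-50/47)*R2:  [       0        0  -123/47  -582/47 ]
R4 <- R4 - (-123/65)*R3:  [      0       0       0  993/65 ]
Row echelon form:
[ 4     9      8       0 ]
[ 0  47/4      6      -6 ]
[ 0     0  65/47  687/47 ]
[ 0     0      0  993/65 ]
Nonzero rows / pivot columns: 4

rank(A) = 4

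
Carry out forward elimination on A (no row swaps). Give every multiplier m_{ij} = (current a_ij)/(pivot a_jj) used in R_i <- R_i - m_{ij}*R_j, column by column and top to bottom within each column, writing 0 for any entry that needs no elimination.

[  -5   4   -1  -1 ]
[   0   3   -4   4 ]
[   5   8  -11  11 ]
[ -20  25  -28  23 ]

multipliers: 0, -1, 4, 4, 3, -3

Forward elimination:
R2: entry in column 1 is already 0 -> m_{21} = 0 (no row operation needed)
R3 <- R3 - (-1)*R1:  [   0   12  -12   10 ]
R4 <- R4 - (4)*R1:  [   0    9  -24   27 ]
R3 <- R3 - (4)*R2:  [  0   0   4  -6 ]
R4 <- R4 - (3)*R2:  [   0    0  -12   15 ]
R4 <- R4 - (-3)*R3:  [  0   0   0  -3 ]
Multipliers (in order of application): m_{21} = 0, m_{31} = -1, m_{41} = 4, m_{32} = 4, m_{42} = 3, m_{43} = -3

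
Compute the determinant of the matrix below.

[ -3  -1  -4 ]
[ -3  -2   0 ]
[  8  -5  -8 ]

det(A) = -148

Forward elimination:
R2 <- R2 - (1)*R1:  [  0  -1   4 ]
R3 <- R3 - (-8/3)*R1:  [     0  -23/3  -56/3 ]
R3 <- R3 - (23/3)*R2:  [      0       0  -148/3 ]
Upper-triangular form:
[ -3  -1      -4 ]
[  0  -1       4 ]
[  0   0  -148/3 ]
det(A) = (-1)^0 * (-3) * (-1) * (-148/3) = -148  (0 row swaps -> sign +1)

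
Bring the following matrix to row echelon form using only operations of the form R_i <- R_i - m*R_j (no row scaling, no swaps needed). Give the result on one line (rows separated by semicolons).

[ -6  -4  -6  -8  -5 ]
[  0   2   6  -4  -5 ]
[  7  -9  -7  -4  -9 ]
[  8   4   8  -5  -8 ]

Forward elimination:
R3 <- R3 - (-7/6)*R1:  [     0  -41/3    -14  -40/3  -89/6 ]
R4 <- R4 - (-4/3)*R1:  [     0   -4/3      0  -47/3  -44/3 ]
R3 <- R3 - (-41/6)*R2:  [      0       0      27  -122/3     -49 ]
R4 <- R4 - (-2/3)*R2:  [     0      0      4  -55/3    -18 ]
R4 <- R4 - (4/27)*R3:  [       0        0        0  -997/81  -290/27 ]
Row echelon form:
[ -6  -4  -6       -8       -5 ]
[  0   2   6       -4       -5 ]
[  0   0  27   -122/3      -49 ]
[  0   0   0  -997/81  -290/27 ]

REF = [-6 -4 -6 -8 -5; 0 2 6 -4 -5; 0 0 27 -122/3 -49; 0 0 0 -997/81 -290/27]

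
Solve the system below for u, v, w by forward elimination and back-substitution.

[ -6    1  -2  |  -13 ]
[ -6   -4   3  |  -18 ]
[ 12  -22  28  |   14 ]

(2, 3, 2)

Forward elimination on [A|b]:
R2 <- R2 - (1)*R1:  [  0  -5   5  -5 ]
R3 <- R3 - (-2)*R1:  [   0  -20   24  -12 ]
R3 <- R3 - (4)*R2:  [ 0  0  4  8 ]
Row echelon form:
[ -6   1  -2  |  -13 ]
[  0  -5   5  |   -5 ]
[  0   0   4  |    8 ]
Back-substitution:
w = (8) / 4 = 2
v = (-5 - (5)*(2)) / -5 = 3
u = (-13 - (1)*(3) - (-2)*(2)) / -6 = 2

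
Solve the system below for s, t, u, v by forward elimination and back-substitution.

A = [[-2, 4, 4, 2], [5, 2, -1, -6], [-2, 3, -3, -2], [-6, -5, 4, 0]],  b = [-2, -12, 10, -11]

Forward elimination on [A|b]:
R2 <- R2 - (-5/2)*R1:  [   0   12    9   -1  -17 ]
R3 <- R3 - (1)*R1:  [  0  -1  -7  -4  12 ]
R4 <- R4 - (3)*R1:  [   0  -17   -8   -6   -5 ]
R3 <- R3 - (-1/12)*R2:  [      0       0   -25/4  -49/12  127/12 ]
R4 <- R4 - (-17/12)*R2:  [       0        0     19/4   -89/12  -349/12 ]
R4 <- R4 - (-19/25)*R3:  [       0        0        0  -263/25  -526/25 ]
Row echelon form:
[ -2   4      4        2  |       -2 ]
[  0  12      9       -1  |      -17 ]
[  0   0  -25/4   -49/12  |   127/12 ]
[  0   0      0  -263/25  |  -526/25 ]
Back-substitution:
v = (-526/25) / (-263/25) = 2
u = (127/12 - (-49/12)*(2)) / (-25/4) = -3
t = (-17 - (9)*(-3) - (-1)*(2)) / 12 = 1
s = (-2 - (4)*(1) - (4)*(-3) - (2)*(2)) / -2 = -1

(-1, 1, -3, 2)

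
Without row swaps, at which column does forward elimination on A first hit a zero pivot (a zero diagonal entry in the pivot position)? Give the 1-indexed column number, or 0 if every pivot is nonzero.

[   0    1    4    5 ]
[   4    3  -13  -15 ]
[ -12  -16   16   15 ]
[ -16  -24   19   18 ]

first zero-pivot column = 1

Naive forward elimination:
Pivot entry (1,1) is zero but row 2 has 4 in column 1 -> naive elimination stops; a row interchange (e.g. R1 <-> R2) would be required here.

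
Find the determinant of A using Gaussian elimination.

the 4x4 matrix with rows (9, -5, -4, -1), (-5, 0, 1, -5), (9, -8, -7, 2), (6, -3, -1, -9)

Forward elimination:
R2 <- R2 - (-5/9)*R1:  [     0  -25/9  -11/9  -50/9 ]
R3 <- R3 - (1)*R1:  [  0  -3  -3   3 ]
R4 <- R4 - (2/3)*R1:  [     0    1/3    5/3  -25/3 ]
R3 <- R3 - (27/25)*R2:  [      0       0  -42/25       9 ]
R4 <- R4 - (-3/25)*R2:  [     0      0  38/25     -9 ]
R4 <- R4 - (-19/21)*R3:  [    0     0     0  -6/7 ]
Upper-triangular form:
[ 9     -5      -4     -1 ]
[ 0  -25/9   -11/9  -50/9 ]
[ 0      0  -42/25      9 ]
[ 0      0       0   -6/7 ]
det(A) = (-1)^0 * (9) * (-25/9) * (-42/25) * (-6/7) = -36  (0 row swaps -> sign +1)

det(A) = -36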